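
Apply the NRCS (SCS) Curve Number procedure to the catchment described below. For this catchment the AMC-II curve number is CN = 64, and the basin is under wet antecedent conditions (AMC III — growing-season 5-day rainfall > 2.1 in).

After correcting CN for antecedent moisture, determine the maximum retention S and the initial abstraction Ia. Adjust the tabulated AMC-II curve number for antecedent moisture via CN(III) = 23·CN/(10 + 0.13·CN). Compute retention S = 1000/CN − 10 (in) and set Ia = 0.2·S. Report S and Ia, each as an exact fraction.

CN(III) from CN(II)=64: (23·64)/(10 + 0.13·64) = 18400/229 ≈ 80.349
S = 1000/(18400/229) − 10 = 225/92 in ≈ 2.446 in
Ia = 0.2S: 0.2·2.446 = 0.489 in (exactly 45/92)

S = 225/92 in ≈ 2.446 in; Ia = 45/92 in ≈ 0.489 in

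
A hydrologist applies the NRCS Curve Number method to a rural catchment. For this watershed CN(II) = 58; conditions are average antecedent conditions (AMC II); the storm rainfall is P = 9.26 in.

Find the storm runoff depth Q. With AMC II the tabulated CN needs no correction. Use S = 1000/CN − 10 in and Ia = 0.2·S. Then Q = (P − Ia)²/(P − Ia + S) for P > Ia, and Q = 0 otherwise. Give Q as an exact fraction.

Average conditions: CN = 58 (no AMC adjustment).
Retention S: 1000/CN − 10 with CN=58.000 → S = 210/29 ≈ 7.241 in
Ia = 0.2·(210/29) = 42/29 in ≈ 1.448 in
P − Ia = 9.260 − 1.448 = 11327/1450 ≈ 7.812 in (> 0, runoff occurs)
Q = (11327/1450)²/((11327/1450) + 210/29) = (128300929/2102500)/(21827/1450) = 128300929/31649150 in ≈ 4.054 in

Q = 128300929/31649150 in ≈ 4.054 in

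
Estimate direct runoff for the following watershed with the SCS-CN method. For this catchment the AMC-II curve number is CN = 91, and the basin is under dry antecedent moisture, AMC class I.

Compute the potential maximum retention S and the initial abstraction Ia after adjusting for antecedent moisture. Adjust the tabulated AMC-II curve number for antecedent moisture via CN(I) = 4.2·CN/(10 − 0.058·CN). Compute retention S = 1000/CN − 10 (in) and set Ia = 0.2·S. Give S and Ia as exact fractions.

S = 1500/637 in ≈ 2.355 in; Ia = 300/637 in ≈ 0.471 in

Dry (AMC I): CN(I) = 4.2·91/(10 − 0.058·91) = (1911/5)/(2361/500) = 63700/787 ≈ 80.940
Retention S: 1000/CN − 10 with CN=80.940 → S = 1500/637 ≈ 2.355 in
Ia = 0.2S: 0.2·2.355 = 0.471 in (exactly 300/637)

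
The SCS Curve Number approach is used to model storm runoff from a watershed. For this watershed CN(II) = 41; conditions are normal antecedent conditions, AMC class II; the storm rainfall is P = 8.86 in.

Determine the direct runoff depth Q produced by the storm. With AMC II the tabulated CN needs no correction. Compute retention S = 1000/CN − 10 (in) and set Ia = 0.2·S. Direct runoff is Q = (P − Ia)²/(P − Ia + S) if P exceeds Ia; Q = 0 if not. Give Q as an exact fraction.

Average conditions: CN = 41 (no AMC adjustment).
Retention S: 1000/CN − 10 with CN=41.000 → S = 590/41 ≈ 14.390 in
Initial abstraction Ia = S/5 = (590/41)/5 = 118/41 ≈ 2.878 in
Excess rainfall: 8.860 − 2.878 = 5.982 in; P > Ia so Q > 0
Q: (12263/2050)² ÷ (41763/2050) = 150381169/85614150 in (≈ 1.756 in)

Q = 150381169/85614150 in ≈ 1.756 in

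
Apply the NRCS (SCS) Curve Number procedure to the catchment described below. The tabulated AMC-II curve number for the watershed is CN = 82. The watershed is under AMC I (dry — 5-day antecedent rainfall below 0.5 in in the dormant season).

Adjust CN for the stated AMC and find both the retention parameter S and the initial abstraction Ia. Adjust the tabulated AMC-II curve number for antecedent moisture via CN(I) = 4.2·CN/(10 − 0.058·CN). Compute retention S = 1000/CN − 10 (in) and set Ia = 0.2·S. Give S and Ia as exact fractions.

S = 1500/287 in ≈ 5.226 in; Ia = 300/287 in ≈ 1.045 in

Adjust CN=82 to AMC I: 4.2·82/(10 − 0.058·82) → (1722/5) ÷ (1311/250) = 28700/437 ≈ 65.675
Retention S: 1000/CN − 10 with CN=65.675 → S = 1500/287 ≈ 5.226 in
Initial abstraction Ia = S/5 = (1500/287)/5 = 300/287 ≈ 1.045 in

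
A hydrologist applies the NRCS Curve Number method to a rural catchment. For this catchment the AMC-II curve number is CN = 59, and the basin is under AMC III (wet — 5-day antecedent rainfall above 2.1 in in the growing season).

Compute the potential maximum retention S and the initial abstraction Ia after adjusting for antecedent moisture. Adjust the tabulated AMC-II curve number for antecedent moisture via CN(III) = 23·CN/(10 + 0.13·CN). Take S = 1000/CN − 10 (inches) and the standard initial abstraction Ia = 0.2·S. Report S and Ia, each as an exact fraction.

S = 4100/1357 in ≈ 3.021 in; Ia = 820/1357 in ≈ 0.604 in

Adjust CN=59 to AMC III: 23·59/(10 + 0.13·59) → 1357 ÷ (1767/100) = 135700/1767 ≈ 76.797
Max retention: S = 1000/(135700/1767) − 10 = 4100/1357 in (≈ 3.021 in)
Ia = 0.2·(4100/1357) = 820/1357 in ≈ 0.604 in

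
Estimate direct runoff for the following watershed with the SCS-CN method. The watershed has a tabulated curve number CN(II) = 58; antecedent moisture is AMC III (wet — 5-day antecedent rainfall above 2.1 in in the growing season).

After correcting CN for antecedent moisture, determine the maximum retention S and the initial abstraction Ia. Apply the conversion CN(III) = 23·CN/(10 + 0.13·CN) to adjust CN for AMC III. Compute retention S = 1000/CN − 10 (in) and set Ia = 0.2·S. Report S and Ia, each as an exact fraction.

CN(III) from CN(II)=58: (23·58)/(10 + 0.13·58) = 66700/877 ≈ 76.055
Max retention: S = 1000/(66700/877) − 10 = 2100/667 in (≈ 3.148 in)
Initial abstraction Ia = S/5 = (2100/667)/5 = 420/667 ≈ 0.630 in

S = 2100/667 in ≈ 3.148 in; Ia = 420/667 in ≈ 0.630 in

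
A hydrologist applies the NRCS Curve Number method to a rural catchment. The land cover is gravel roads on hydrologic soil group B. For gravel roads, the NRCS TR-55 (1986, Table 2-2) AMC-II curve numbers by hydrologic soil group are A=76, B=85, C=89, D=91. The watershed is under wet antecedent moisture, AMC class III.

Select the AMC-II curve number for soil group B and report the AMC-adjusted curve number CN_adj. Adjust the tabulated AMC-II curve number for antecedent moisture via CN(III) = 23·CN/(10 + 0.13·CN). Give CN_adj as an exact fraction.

CN_adj = 39100/421 ≈ 92.874

NRCS table: gravel roads, soil group B → CN(II) = 85
CN(III) from CN(II)=85: (23·85)/(10 + 0.13·85) = 39100/421 ≈ 92.874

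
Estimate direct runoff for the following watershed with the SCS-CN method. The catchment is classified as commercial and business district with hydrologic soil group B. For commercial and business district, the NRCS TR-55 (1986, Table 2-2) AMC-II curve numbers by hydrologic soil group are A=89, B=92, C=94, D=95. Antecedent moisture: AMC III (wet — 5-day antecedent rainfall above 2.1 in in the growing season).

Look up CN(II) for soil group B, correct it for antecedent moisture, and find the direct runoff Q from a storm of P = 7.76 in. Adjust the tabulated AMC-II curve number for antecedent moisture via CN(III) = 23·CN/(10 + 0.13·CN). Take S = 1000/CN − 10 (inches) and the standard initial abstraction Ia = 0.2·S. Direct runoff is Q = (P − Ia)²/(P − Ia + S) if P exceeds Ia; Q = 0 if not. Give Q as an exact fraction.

Q = 5163921938/705064425 in ≈ 7.324 in

NRCS table: commercial and business district, soil group B → CN(II) = 92
CN(III) from CN(II)=92: (23·92)/(10 + 0.13·92) = 52900/549 ≈ 96.357
S = 1000/(52900/549) − 10 = 200/529 in ≈ 0.378 in
Ia = 0.2S: 0.2·0.378 = 0.076 in (exactly 40/529)
Since P=7.760 > Ia=0.076: effective rainfall P−Ia = 101626/13225 in
Q = (101626/13225)²/((101626/13225) + 200/529) = (10327843876/174900625)/(106626/13225) = 5163921938/705064425 in ≈ 7.324 in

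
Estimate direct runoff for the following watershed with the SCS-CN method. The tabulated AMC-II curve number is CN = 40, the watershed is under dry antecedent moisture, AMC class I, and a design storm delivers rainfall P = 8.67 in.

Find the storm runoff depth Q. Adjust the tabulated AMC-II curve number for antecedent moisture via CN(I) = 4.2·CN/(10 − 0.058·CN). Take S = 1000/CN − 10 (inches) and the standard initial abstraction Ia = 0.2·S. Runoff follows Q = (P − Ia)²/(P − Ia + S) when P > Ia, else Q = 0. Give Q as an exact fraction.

Dry (AMC I): CN(I) = 4.2·40/(10 − 0.058·40) = 168/(192/25) = 175/8 ≈ 21.875
S = 1000/(175/8) − 10 = 250/7 in ≈ 35.714 in
Ia = 0.2·(250/7) = 50/7 in ≈ 7.143 in
P − Ia = 8.670 − 7.143 = 1069/700 ≈ 1.527 in (> 0, runoff occurs)
Q = (1069/700)²/((1069/700) + 250/7) = (1142761/490000)/(26069/700) = 1142761/18248300 in ≈ 0.063 in

Q = 1142761/18248300 in ≈ 0.063 in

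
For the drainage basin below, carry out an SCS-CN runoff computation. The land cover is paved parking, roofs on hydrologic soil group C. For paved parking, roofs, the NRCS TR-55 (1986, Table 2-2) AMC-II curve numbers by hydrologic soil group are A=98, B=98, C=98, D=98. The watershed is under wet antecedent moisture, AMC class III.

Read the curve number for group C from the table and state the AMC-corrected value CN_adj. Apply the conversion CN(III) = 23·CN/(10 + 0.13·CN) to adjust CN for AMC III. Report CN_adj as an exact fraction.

NRCS table: paved parking, roofs, soil group C → CN(II) = 98
Adjust CN=98 to AMC III: 23·98/(10 + 0.13·98) → 2254 ÷ (1137/50) = 112700/1137 ≈ 99.120

CN_adj = 112700/1137 ≈ 99.120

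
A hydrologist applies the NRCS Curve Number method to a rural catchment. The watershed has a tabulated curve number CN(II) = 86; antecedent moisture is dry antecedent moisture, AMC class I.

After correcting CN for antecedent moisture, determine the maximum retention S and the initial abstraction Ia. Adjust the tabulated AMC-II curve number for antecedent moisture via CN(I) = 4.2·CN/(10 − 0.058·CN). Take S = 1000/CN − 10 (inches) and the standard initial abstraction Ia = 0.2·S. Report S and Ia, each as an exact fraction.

S = 500/129 in ≈ 3.876 in; Ia = 100/129 in ≈ 0.775 in

CN(I) from CN(II)=86: (4.2·86)/(10 − 0.058·86) = 12900/179 ≈ 72.067
Retention S: 1000/CN − 10 with CN=72.067 → S = 500/129 ≈ 3.876 in
Initial abstraction Ia = S/5 = (500/129)/5 = 100/129 ≈ 0.775 in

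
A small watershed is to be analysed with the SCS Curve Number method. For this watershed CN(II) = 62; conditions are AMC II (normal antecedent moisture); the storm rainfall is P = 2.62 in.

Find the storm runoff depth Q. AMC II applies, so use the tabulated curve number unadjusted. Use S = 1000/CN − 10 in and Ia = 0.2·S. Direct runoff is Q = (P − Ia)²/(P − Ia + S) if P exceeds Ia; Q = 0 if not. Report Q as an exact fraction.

Q = 4669921/18074550 in ≈ 0.258 in

Average conditions: CN = 62 (no AMC adjustment).
Retention S: 1000/CN − 10 with CN=62.000 → S = 190/31 ≈ 6.129 in
Ia = 0.2·(190/31) = 38/31 in ≈ 1.226 in
Excess rainfall: 2.620 − 1.226 = 1.394 in; P > Ia so Q > 0
Q: (2161/1550)² ÷ (11661/1550) = 4669921/18074550 in (≈ 0.258 in)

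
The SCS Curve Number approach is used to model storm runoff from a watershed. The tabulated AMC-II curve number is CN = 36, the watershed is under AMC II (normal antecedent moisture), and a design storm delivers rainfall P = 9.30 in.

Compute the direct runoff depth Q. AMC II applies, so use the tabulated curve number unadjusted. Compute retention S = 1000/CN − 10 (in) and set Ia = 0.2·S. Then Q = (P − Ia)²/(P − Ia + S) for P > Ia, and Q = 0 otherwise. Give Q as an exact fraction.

Average conditions: CN = 36 (no AMC adjustment).
S = 1000/36 − 10 = 160/9 in ≈ 17.778 in
Ia = 0.2S: 0.2·17.778 = 3.556 in (exactly 32/9)
Excess rainfall: 9.300 − 3.556 = 5.744 in; P > Ia so Q > 0
Q = (517/90)²/((517/90) + 160/9) = (267289/8100)/(2117/90) = 267289/190530 in ≈ 1.403 in

Q = 267289/190530 in ≈ 1.403 in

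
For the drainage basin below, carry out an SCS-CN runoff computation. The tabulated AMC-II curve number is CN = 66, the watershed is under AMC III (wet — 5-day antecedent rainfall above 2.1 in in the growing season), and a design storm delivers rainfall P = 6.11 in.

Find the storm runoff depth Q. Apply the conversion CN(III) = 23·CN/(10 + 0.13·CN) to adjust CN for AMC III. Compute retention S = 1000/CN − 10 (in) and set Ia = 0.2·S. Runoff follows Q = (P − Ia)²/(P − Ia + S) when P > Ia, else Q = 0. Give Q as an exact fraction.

Adjust CN=66 to AMC III: 23·66/(10 + 0.13·66) → 1518 ÷ (929/50) = 75900/929 ≈ 81.701
S = 1000/(75900/929) − 10 = 1700/759 in ≈ 2.240 in
Initial abstraction Ia = S/5 = (1700/759)/5 = 340/759 ≈ 0.448 in
P − Ia = 6.110 − 0.448 = 429749/75900 ≈ 5.662 in (> 0, runoff occurs)
Runoff Q = (P−Ia)²/(P−Ia+S) = (5.662)²/(5.662+2.240) = 184684203001/45520949100 ≈ 4.057 in

Q = 184684203001/45520949100 in ≈ 4.057 in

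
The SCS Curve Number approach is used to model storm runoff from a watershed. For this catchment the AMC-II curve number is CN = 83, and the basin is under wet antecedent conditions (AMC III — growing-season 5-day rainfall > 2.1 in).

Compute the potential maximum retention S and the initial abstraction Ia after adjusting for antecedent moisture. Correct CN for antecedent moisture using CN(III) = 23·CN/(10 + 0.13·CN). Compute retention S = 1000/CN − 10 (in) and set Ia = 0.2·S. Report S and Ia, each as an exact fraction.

S = 1700/1909 in ≈ 0.891 in; Ia = 340/1909 in ≈ 0.178 in

Wet (AMC III): CN(III) = 23·83/(10 + 0.13·83) = 1909/(2079/100) = 190900/2079 ≈ 91.823
S = 1000/(190900/2079) − 10 = 1700/1909 in ≈ 0.891 in
Ia = 0.2S: 0.2·0.891 = 0.178 in (exactly 340/1909)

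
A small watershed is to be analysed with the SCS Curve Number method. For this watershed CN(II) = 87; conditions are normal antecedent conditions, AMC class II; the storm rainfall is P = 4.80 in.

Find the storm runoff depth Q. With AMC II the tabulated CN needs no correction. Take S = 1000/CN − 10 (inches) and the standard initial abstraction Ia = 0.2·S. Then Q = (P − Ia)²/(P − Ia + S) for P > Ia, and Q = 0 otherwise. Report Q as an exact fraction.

CN(II) = 87; AMC II needs no correction.
S = 1000/87 − 10 = 130/87 in ≈ 1.494 in
Ia = 0.2S: 0.2·1.494 = 0.299 in (exactly 26/87)
Excess rainfall: 4.800 − 0.299 = 4.501 in; P > Ia so Q > 0
Q = (1958/435)²/((1958/435) + 130/87) = (3833764/189225)/(2608/435) = 958441/283620 in ≈ 3.379 in

Q = 958441/283620 in ≈ 3.379 in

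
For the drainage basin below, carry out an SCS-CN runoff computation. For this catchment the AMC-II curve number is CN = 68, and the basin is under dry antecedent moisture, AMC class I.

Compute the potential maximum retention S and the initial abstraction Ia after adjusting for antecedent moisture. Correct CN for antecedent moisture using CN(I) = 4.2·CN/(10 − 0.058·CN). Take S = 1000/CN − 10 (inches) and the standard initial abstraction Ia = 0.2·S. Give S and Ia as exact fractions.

Adjust CN=68 to AMC I: 4.2·68/(10 − 0.058·68) → (1428/5) ÷ (757/125) = 35700/757 ≈ 47.160
S = 1000/(35700/757) − 10 = 4000/357 in ≈ 11.204 in
Initial abstraction Ia = S/5 = (4000/357)/5 = 800/357 ≈ 2.241 in

S = 4000/357 in ≈ 11.204 in; Ia = 800/357 in ≈ 2.241 in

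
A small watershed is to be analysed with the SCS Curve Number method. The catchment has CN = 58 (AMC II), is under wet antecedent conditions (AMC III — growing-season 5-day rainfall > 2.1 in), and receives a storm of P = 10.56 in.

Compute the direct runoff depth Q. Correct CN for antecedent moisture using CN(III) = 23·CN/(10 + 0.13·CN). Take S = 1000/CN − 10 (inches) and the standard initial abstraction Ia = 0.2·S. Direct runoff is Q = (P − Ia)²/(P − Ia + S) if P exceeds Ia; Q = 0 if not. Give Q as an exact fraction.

Q = 380824802/50508575 in ≈ 7.540 in

CN(III) from CN(II)=58: (23·58)/(10 + 0.13·58) = 66700/877 ≈ 76.055
Retention S: 1000/CN − 10 with CN=76.055 → S = 2100/667 ≈ 3.148 in
Initial abstraction Ia = S/5 = (2100/667)/5 = 420/667 ≈ 0.630 in
Since P=10.560 > Ia=0.630: effective rainfall P−Ia = 165588/16675 in
Q: (165588/16675)² ÷ (218088/16675) = 380824802/50508575 in (≈ 7.540 in)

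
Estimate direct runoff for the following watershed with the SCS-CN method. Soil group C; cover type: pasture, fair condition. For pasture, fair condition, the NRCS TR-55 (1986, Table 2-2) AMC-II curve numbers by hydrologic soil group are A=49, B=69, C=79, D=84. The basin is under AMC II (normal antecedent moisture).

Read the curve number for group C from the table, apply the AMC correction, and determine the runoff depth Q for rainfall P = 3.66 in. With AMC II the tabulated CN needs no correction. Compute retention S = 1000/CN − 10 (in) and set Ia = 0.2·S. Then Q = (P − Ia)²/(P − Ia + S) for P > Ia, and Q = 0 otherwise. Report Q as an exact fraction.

Q = 50898483/30095050 in ≈ 1.691 in

NRCS table: pasture, fair condition, soil group C → CN(II) = 79
AMC II — tabulated CN = 79 applies directly.
Retention S: 1000/CN − 10 with CN=79.000 → S = 210/79 ≈ 2.658 in
Initial abstraction Ia = S/5 = (210/79)/5 = 42/79 ≈ 0.532 in
Since P=3.660 > Ia=0.532: effective rainfall P−Ia = 12357/3950 in
Runoff Q = (P−Ia)²/(P−Ia+S) = (3.128)²/(3.128+2.658) = 50898483/30095050 ≈ 1.691 in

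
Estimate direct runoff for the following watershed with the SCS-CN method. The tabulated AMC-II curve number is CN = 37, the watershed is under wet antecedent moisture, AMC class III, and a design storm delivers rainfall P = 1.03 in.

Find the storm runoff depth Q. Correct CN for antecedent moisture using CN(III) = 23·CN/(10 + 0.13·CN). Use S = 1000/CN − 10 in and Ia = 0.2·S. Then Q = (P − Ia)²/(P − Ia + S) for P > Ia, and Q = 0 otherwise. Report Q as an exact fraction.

Q = 0 in ≈ 0.000 in

CN(III) from CN(II)=37: (23·37)/(10 + 0.13·37) = 85100/1481 ≈ 57.461
S = 1000/(85100/1481) − 10 = 6300/851 in ≈ 7.403 in
Ia = 0.2S: 0.2·7.403 = 1.481 in (exactly 1260/851)
P = 1.030 ≤ Ia = 1.481 in: entire storm abstracted, Q = 0.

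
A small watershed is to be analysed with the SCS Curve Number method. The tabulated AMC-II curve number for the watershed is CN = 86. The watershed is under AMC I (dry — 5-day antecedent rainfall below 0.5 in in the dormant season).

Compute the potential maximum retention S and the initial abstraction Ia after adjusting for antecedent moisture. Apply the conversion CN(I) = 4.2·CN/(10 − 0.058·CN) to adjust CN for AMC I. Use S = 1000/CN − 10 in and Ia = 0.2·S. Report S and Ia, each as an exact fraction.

Dry (AMC I): CN(I) = 4.2·86/(10 − 0.058·86) = (1806/5)/(1253/250) = 12900/179 ≈ 72.067
Max retention: S = 1000/(12900/179) − 10 = 500/129 in (≈ 3.876 in)
Initial abstraction Ia = S/5 = (500/129)/5 = 100/129 ≈ 0.775 in

S = 500/129 in ≈ 3.876 in; Ia = 100/129 in ≈ 0.775 in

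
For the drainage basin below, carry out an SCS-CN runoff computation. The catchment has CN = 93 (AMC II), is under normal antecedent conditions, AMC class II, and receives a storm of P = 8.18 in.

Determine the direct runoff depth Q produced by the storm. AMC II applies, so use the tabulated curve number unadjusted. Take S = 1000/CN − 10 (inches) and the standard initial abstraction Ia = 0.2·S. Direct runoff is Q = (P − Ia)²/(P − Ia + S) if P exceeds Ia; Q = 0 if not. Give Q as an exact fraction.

Q = 1394051569/189892050 in ≈ 7.341 in

Average conditions: CN = 93 (no AMC adjustment).
Max retention: S = 1000/93 − 10 = 70/93 in (≈ 0.753 in)
Initial abstraction Ia = S/5 = (70/93)/5 = 14/93 ≈ 0.151 in
P − Ia = 8.180 − 0.151 = 37337/4650 ≈ 8.029 in (> 0, runoff occurs)
Runoff Q = (P−Ia)²/(P−Ia+S) = (8.029)²/(8.029+0.753) = 1394051569/189892050 ≈ 7.341 in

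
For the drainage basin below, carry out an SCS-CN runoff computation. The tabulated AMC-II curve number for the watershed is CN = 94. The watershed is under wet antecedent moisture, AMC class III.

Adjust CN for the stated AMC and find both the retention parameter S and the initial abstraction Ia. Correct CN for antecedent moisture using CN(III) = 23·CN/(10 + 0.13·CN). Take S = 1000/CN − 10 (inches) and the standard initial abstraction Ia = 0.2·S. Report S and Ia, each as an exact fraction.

Wet (AMC III): CN(III) = 23·94/(10 + 0.13·94) = 2162/(1111/50) = 108100/1111 ≈ 97.300
Max retention: S = 1000/(108100/1111) − 10 = 300/1081 in (≈ 0.278 in)
Initial abstraction Ia = S/5 = (300/1081)/5 = 60/1081 ≈ 0.056 in

S = 300/1081 in ≈ 0.278 in; Ia = 60/1081 in ≈ 0.056 in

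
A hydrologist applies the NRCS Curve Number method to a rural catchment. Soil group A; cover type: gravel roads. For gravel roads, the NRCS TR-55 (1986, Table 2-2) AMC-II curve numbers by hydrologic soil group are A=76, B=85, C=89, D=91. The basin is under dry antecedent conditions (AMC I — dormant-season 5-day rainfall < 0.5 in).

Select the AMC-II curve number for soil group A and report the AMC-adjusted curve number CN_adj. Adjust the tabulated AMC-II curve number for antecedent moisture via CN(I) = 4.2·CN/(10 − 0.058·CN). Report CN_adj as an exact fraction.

CN_adj = 13300/233 ≈ 57.082

NRCS table: gravel roads, soil group A → CN(II) = 76
Adjust CN=76 to AMC I: 4.2·76/(10 − 0.058·76) → (1596/5) ÷ (699/125) = 13300/233 ≈ 57.082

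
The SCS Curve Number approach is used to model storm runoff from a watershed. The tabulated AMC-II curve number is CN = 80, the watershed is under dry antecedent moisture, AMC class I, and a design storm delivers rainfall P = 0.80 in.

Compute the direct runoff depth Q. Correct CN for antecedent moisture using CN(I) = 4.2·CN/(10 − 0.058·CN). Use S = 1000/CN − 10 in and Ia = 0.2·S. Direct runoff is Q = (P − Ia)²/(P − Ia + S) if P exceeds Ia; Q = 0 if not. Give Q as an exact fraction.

Dry (AMC I): CN(I) = 4.2·80/(10 − 0.058·80) = 336/(134/25) = 4200/67 ≈ 62.687
S = 1000/(4200/67) − 10 = 125/21 in ≈ 5.952 in
Initial abstraction Ia = S/5 = (125/21)/5 = 25/21 ≈ 1.190 in
P = 0.800 ≤ Ia = 1.190 in: entire storm abstracted, Q = 0.

Q = 0 in ≈ 0.000 in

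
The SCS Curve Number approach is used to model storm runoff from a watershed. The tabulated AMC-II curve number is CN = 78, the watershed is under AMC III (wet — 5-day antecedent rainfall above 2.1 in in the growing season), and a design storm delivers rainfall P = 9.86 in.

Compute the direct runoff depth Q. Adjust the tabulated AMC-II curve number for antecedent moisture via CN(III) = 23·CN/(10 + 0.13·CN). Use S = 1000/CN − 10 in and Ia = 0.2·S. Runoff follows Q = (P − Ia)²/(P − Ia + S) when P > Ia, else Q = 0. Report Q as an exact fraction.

Q = 185951550841/21807011850 in ≈ 8.527 in

Adjust CN=78 to AMC III: 23·78/(10 + 0.13·78) → 1794 ÷ (1007/50) = 89700/1007 ≈ 89.076
Retention S: 1000/CN − 10 with CN=89.076 → S = 1100/897 ≈ 1.226 in
Ia = 0.2S: 0.2·1.226 = 0.245 in (exactly 220/897)
Since P=9.860 > Ia=0.245: effective rainfall P−Ia = 431221/44850 in
Runoff Q = (P−Ia)²/(P−Ia+S) = (9.615)²/(9.615+1.226) = 185951550841/21807011850 ≈ 8.527 in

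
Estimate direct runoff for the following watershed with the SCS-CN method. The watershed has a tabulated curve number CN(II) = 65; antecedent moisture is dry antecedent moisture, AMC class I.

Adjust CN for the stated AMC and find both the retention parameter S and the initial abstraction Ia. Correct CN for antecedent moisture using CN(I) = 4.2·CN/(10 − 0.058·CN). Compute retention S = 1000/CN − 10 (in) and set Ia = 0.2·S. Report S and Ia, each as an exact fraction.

Adjust CN=65 to AMC I: 4.2·65/(10 − 0.058·65) → 273 ÷ (623/100) = 3900/89 ≈ 43.820
S = 1000/(3900/89) − 10 = 500/39 in ≈ 12.821 in
Ia = 0.2S: 0.2·12.821 = 2.564 in (exactly 100/39)

S = 500/39 in ≈ 12.821 in; Ia = 100/39 in ≈ 2.564 in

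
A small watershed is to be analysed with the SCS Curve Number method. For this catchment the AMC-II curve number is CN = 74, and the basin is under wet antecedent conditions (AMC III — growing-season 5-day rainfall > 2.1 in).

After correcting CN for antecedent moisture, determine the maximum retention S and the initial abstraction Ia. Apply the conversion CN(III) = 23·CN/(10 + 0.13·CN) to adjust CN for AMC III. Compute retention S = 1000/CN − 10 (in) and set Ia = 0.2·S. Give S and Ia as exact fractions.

S = 1300/851 in ≈ 1.528 in; Ia = 260/851 in ≈ 0.306 in

CN(III) from CN(II)=74: (23·74)/(10 + 0.13·74) = 85100/981 ≈ 86.748
Retention S: 1000/CN − 10 with CN=86.748 → S = 1300/851 ≈ 1.528 in
Ia = 0.2S: 0.2·1.528 = 0.306 in (exactly 260/851)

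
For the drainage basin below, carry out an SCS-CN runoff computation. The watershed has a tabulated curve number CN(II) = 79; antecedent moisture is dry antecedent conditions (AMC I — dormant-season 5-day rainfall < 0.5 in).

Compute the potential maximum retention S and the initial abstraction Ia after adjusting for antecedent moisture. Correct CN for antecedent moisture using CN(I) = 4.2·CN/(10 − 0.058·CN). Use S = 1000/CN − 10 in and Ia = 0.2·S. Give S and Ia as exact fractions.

Dry (AMC I): CN(I) = 4.2·79/(10 − 0.058·79) = (1659/5)/(2709/500) = 7900/129 ≈ 61.240
Retention S: 1000/CN − 10 with CN=61.240 → S = 500/79 ≈ 6.329 in
Initial abstraction Ia = S/5 = (500/79)/5 = 100/79 ≈ 1.266 in

S = 500/79 in ≈ 6.329 in; Ia = 100/79 in ≈ 1.266 in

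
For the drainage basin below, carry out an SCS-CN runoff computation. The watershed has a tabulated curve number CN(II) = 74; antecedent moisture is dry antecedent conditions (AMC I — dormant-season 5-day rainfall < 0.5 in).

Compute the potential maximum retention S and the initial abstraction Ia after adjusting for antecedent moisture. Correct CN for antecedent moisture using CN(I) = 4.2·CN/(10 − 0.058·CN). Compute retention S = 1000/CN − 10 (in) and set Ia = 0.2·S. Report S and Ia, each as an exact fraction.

Adjust CN=74 to AMC I: 4.2·74/(10 − 0.058·74) → (1554/5) ÷ (1427/250) = 77700/1427 ≈ 54.450
Max retention: S = 1000/(77700/1427) − 10 = 6500/777 in (≈ 8.366 in)
Ia = 0.2S: 0.2·8.366 = 1.673 in (exactly 1300/777)

S = 6500/777 in ≈ 8.366 in; Ia = 1300/777 in ≈ 1.673 in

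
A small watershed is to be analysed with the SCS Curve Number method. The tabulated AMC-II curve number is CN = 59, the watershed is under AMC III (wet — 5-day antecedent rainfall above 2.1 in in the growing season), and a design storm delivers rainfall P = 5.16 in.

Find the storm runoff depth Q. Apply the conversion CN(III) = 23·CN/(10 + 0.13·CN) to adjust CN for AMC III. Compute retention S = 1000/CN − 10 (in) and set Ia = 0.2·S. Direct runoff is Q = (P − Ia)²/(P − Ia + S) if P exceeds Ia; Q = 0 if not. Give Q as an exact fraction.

Q = 23886629809/8720523025 in ≈ 2.739 in

CN(III) from CN(II)=59: (23·59)/(10 + 0.13·59) = 135700/1767 ≈ 76.797
Retention S: 1000/CN − 10 with CN=76.797 → S = 4100/1357 ≈ 3.021 in
Initial abstraction Ia = S/5 = (4100/1357)/5 = 820/1357 ≈ 0.604 in
Since P=5.160 > Ia=0.604: effective rainfall P−Ia = 154553/33925 in
Runoff Q = (P−Ia)²/(P−Ia+S) = (4.556)²/(4.556+3.021) = 23886629809/8720523025 ≈ 2.739 in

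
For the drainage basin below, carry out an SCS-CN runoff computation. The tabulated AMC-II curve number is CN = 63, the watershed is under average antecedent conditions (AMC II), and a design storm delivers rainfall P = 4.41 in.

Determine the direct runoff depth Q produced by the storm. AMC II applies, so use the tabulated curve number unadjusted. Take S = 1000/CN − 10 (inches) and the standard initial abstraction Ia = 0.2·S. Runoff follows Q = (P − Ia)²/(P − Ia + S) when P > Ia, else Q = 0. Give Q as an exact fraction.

AMC II — tabulated CN = 63 applies directly.
S = 1000/63 − 10 = 370/63 in ≈ 5.873 in
Initial abstraction Ia = S/5 = (370/63)/5 = 74/63 ≈ 1.175 in
P − Ia = 4.410 − 1.175 = 20383/6300 ≈ 3.235 in (> 0, runoff occurs)
Q = (20383/6300)²/((20383/6300) + 370/63) = (415466689/39690000)/(57383/6300) = 415466689/361512900 in ≈ 1.149 in

Q = 415466689/361512900 in ≈ 1.149 in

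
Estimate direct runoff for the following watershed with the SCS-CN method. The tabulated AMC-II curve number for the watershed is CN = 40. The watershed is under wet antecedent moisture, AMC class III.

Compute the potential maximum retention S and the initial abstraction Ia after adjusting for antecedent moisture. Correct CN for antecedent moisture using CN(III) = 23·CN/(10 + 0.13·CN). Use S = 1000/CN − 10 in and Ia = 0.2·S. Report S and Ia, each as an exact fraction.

S = 150/23 in ≈ 6.522 in; Ia = 30/23 in ≈ 1.304 in

CN(III) from CN(II)=40: (23·40)/(10 + 0.13·40) = 1150/19 ≈ 60.526
Retention S: 1000/CN − 10 with CN=60.526 → S = 150/23 ≈ 6.522 in
Initial abstraction Ia = S/5 = (150/23)/5 = 30/23 ≈ 1.304 in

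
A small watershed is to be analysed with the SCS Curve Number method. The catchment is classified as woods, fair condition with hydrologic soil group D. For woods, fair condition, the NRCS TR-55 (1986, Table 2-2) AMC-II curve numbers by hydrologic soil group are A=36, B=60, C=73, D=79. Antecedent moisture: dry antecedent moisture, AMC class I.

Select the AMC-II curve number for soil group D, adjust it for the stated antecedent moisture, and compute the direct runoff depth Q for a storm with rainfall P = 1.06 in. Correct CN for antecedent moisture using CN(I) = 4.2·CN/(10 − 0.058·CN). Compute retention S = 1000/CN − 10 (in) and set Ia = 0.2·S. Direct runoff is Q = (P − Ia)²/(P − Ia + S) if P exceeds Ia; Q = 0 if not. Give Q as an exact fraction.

Q = 0 in ≈ 0.000 in

NRCS table: woods, fair condition, soil group D → CN(II) = 79
Dry (AMC I): CN(I) = 4.2·79/(10 − 0.058·79) = (1659/5)/(2709/500) = 7900/129 ≈ 61.240
S = 1000/(7900/129) − 10 = 500/79 in ≈ 6.329 in
Ia = 0.2·(500/79) = 100/79 in ≈ 1.266 in
P = 1.060 ≤ Ia = 1.266 in: entire storm abstracted, Q = 0.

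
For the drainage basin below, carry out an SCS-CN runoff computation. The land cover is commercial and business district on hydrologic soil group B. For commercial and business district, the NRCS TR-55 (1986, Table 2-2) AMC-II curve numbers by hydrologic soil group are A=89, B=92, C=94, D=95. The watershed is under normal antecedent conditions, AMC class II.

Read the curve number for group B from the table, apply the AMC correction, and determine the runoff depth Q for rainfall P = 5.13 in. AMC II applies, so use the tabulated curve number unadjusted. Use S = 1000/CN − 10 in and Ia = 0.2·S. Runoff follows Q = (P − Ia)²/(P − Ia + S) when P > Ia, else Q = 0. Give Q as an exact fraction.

Q = 129937201/30817700 in ≈ 4.216 in

NRCS table: commercial and business district, soil group B → CN(II) = 92
CN(II) = 92; AMC II needs no correction.
S = 1000/92 − 10 = 20/23 in ≈ 0.870 in
Ia = 0.2S: 0.2·0.870 = 0.174 in (exactly 4/23)
P − Ia = 5.130 − 0.174 = 11399/2300 ≈ 4.956 in (> 0, runoff occurs)
Q: (11399/2300)² ÷ (13399/2300) = 129937201/30817700 in (≈ 4.216 in)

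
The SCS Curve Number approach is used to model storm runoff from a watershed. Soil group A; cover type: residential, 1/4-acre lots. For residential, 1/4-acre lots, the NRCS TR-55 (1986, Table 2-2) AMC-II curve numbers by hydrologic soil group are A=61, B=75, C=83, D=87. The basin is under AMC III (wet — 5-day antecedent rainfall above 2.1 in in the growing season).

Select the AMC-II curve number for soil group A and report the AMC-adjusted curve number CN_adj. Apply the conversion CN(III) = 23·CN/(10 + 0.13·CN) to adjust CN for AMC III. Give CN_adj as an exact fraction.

CN_adj = 140300/1793 ≈ 78.249

NRCS table: residential, 1/4-acre lots, soil group A → CN(II) = 61
CN(III) from CN(II)=61: (23·61)/(10 + 0.13·61) = 140300/1793 ≈ 78.249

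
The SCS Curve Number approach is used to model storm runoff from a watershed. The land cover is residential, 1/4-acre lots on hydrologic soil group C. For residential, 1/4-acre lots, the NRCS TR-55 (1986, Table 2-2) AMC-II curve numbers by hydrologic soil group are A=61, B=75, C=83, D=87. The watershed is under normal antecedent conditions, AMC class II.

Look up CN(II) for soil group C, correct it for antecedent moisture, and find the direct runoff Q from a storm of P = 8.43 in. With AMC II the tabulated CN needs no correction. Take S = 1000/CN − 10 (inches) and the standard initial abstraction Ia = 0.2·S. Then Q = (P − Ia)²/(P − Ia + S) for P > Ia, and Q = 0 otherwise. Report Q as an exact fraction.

NRCS table: residential, 1/4-acre lots, soil group C → CN(II) = 83
CN(II) = 83; AMC II needs no correction.
Retention S: 1000/CN − 10 with CN=83.000 → S = 170/83 ≈ 2.048 in
Initial abstraction Ia = S/5 = (170/83)/5 = 34/83 ≈ 0.410 in
Since P=8.430 > Ia=0.410: effective rainfall P−Ia = 66569/8300 in
Runoff Q = (P−Ia)²/(P−Ia+S) = (8.020)²/(8.020+2.048) = 4431431761/693622700 ≈ 6.389 in

Q = 4431431761/693622700 in ≈ 6.389 in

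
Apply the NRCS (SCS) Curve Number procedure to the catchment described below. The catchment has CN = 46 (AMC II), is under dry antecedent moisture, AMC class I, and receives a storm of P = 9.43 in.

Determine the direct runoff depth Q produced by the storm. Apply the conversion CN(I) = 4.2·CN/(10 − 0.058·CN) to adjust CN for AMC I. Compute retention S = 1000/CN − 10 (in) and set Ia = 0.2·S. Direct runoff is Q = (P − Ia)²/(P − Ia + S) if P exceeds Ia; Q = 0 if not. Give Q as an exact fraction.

Q = 3822083329/8240350300 in ≈ 0.464 in

Dry (AMC I): CN(I) = 4.2·46/(10 − 0.058·46) = (966/5)/(1833/250) = 16100/611 ≈ 26.350
Retention S: 1000/CN − 10 with CN=26.350 → S = 4500/161 ≈ 27.950 in
Ia = 0.2·(4500/161) = 900/161 in ≈ 5.590 in
Excess rainfall: 9.430 − 5.590 = 3.840 in; P > Ia so Q > 0
Q: (61823/16100)² ÷ (511823/16100) = 3822083329/8240350300 in (≈ 0.464 in)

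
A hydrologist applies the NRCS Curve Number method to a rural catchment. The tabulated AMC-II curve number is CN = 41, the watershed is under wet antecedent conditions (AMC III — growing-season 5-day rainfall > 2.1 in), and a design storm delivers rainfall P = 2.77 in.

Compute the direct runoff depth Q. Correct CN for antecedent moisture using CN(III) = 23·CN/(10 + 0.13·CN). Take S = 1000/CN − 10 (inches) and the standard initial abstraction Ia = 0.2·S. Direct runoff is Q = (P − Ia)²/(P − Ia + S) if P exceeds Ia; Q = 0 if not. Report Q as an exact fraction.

Q = 20509390521/69141797300 in ≈ 0.297 in

CN(III) from CN(II)=41: (23·41)/(10 + 0.13·41) = 94300/1533 ≈ 61.513
Max retention: S = 1000/(94300/1533) − 10 = 5900/943 in (≈ 6.257 in)
Ia = 0.2·(5900/943) = 1180/943 in ≈ 1.251 in
Since P=2.770 > Ia=1.251: effective rainfall P−Ia = 143211/94300 in
Q = (143211/94300)²/((143211/94300) + 5900/943) = (20509390521/8892490000)/(733211/94300) = 20509390521/69141797300 in ≈ 0.297 in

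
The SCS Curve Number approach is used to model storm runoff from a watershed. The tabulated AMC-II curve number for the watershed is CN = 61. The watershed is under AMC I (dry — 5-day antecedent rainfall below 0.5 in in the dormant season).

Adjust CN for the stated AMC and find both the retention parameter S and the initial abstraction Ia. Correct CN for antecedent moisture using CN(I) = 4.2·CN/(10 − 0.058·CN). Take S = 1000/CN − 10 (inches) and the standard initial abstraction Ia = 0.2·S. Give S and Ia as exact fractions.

S = 6500/427 in ≈ 15.222 in; Ia = 1300/427 in ≈ 3.044 in

Adjust CN=61 to AMC I: 4.2·61/(10 − 0.058·61) → (1281/5) ÷ (3231/500) = 42700/1077 ≈ 39.647
Retention S: 1000/CN − 10 with CN=39.647 → S = 6500/427 ≈ 15.222 in
Ia = 0.2S: 0.2·15.222 = 3.044 in (exactly 1300/427)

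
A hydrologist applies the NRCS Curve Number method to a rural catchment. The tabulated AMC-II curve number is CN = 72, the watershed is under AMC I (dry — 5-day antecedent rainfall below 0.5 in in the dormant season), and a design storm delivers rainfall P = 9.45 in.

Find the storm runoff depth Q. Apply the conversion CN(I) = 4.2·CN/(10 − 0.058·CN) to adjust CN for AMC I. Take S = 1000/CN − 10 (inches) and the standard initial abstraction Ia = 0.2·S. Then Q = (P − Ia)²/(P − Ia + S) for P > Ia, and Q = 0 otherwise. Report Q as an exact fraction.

Dry (AMC I): CN(I) = 4.2·72/(10 − 0.058·72) = (1512/5)/(728/125) = 675/13 ≈ 51.923
Retention S: 1000/CN − 10 with CN=51.923 → S = 250/27 ≈ 9.259 in
Initial abstraction Ia = S/5 = (250/27)/5 = 50/27 ≈ 1.852 in
Since P=9.450 > Ia=1.852: effective rainfall P−Ia = 4103/540 in
Q = (4103/540)²/((4103/540) + 250/27) = (16834609/291600)/(9103/540) = 16834609/4915620 in ≈ 3.425 in

Q = 16834609/4915620 in ≈ 3.425 in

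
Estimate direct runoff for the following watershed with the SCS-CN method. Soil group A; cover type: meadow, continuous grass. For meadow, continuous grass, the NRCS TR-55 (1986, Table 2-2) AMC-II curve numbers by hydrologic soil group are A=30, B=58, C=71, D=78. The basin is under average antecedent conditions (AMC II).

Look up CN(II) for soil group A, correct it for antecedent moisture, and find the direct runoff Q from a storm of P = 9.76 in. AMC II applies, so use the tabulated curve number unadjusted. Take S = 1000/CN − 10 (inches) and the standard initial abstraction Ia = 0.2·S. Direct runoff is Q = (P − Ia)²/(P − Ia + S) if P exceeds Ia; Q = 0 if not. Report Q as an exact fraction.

NRCS table: meadow, continuous grass, soil group A → CN(II) = 30
CN(II) = 30; AMC II needs no correction.
Retention S: 1000/CN − 10 with CN=30.000 → S = 70/3 ≈ 23.333 in
Ia = 0.2S: 0.2·23.333 = 4.667 in (exactly 14/3)
Excess rainfall: 9.760 − 4.667 = 5.093 in; P > Ia so Q > 0
Q = (382/75)²/((382/75) + 70/3) = (145924/5625)/(2132/75) = 36481/39975 in ≈ 0.913 in

Q = 36481/39975 in ≈ 0.913 in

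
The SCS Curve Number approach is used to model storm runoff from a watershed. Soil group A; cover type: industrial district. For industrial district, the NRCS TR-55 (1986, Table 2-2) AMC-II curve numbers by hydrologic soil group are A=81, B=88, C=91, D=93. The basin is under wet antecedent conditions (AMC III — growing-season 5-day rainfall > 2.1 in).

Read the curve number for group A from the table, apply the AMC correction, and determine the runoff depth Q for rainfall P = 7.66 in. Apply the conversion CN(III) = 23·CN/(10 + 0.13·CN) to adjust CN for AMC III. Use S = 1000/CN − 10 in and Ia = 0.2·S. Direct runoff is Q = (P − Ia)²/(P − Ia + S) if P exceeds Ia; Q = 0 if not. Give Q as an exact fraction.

Q = 482370531841/73544626350 in ≈ 6.559 in

NRCS table: industrial district, soil group A → CN(II) = 81
Adjust CN=81 to AMC III: 23·81/(10 + 0.13·81) → 1863 ÷ (2053/100) = 186300/2053 ≈ 90.745
S = 1000/(186300/2053) − 10 = 1900/1863 in ≈ 1.020 in
Ia = 0.2S: 0.2·1.020 = 0.204 in (exactly 380/1863)
P − Ia = 7.660 − 0.204 = 694529/93150 ≈ 7.456 in (> 0, runoff occurs)
Q: (694529/93150)² ÷ (789529/93150) = 482370531841/73544626350 in (≈ 6.559 in)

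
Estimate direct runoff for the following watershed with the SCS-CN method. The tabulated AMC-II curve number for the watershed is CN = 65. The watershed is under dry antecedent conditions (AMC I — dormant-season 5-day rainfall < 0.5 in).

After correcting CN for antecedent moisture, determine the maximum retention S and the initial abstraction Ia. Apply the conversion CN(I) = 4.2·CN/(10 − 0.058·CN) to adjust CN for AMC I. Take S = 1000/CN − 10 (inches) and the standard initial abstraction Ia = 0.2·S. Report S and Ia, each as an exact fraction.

S = 500/39 in ≈ 12.821 in; Ia = 100/39 in ≈ 2.564 in

Adjust CN=65 to AMC I: 4.2·65/(10 − 0.058·65) → 273 ÷ (623/100) = 3900/89 ≈ 43.820
Retention S: 1000/CN − 10 with CN=43.820 → S = 500/39 ≈ 12.821 in
Initial abstraction Ia = S/5 = (500/39)/5 = 100/39 ≈ 2.564 in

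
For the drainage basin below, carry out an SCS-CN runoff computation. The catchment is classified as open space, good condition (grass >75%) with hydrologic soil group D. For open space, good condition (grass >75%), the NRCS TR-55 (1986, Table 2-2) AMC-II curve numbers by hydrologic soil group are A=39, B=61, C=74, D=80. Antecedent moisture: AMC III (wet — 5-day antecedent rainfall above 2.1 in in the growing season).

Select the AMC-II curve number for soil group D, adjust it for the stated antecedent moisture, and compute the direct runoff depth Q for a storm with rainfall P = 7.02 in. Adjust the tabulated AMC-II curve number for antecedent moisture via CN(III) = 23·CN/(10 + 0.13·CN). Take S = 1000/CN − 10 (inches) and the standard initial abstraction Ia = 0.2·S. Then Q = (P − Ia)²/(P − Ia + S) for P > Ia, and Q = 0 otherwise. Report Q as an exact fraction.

NRCS table: open space, good condition (grass >75%), soil group D → CN(II) = 80
Adjust CN=80 to AMC III: 23·80/(10 + 0.13·80) → 1840 ÷ (102/5) = 4600/51 ≈ 90.196
Max retention: S = 1000/(4600/51) − 10 = 25/23 in (≈ 1.087 in)
Ia = 0.2S: 0.2·1.087 = 0.217 in (exactly 5/23)
Excess rainfall: 7.020 − 0.217 = 6.803 in; P > Ia so Q > 0
Q: (7823/1150)² ÷ (9073/1150) = 61199329/10433950 in (≈ 5.865 in)

Q = 61199329/10433950 in ≈ 5.865 in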